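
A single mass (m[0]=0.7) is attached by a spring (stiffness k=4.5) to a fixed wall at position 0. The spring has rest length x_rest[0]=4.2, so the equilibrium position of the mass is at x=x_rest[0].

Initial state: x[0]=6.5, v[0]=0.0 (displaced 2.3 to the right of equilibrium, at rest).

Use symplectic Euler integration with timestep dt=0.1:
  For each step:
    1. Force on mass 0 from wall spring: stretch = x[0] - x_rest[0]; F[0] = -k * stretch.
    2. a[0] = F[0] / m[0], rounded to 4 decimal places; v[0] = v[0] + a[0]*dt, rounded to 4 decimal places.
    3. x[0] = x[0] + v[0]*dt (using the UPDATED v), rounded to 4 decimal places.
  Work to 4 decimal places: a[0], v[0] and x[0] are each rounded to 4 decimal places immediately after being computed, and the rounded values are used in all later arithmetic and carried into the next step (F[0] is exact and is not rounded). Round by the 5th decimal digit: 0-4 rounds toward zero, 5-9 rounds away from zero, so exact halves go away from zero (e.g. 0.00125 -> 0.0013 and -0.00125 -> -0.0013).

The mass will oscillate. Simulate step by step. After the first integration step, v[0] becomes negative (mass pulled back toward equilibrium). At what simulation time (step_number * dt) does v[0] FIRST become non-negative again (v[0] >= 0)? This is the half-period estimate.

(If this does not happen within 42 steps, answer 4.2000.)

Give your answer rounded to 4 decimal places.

Answer: 1.3000

Derivation:
Step 0: x=[6.5000] v=[0.0000]
Step 1: x=[6.3521] v=[-1.4786]
Step 2: x=[6.0659] v=[-2.8621]
Step 3: x=[5.6597] v=[-4.0616]
Step 4: x=[5.1597] v=[-5.0000]
Step 5: x=[4.5980] v=[-5.6170]
Step 6: x=[4.0107] v=[-5.8729]
Step 7: x=[3.4356] v=[-5.7512]
Step 8: x=[2.9096] v=[-5.2598]
Step 9: x=[2.4666] v=[-4.4303]
Step 10: x=[2.1350] v=[-3.3160]
Step 11: x=[1.9362] v=[-1.9885]
Step 12: x=[1.8829] v=[-0.5332]
Step 13: x=[1.9785] v=[0.9564]
First v>=0 after going negative at step 13, time=1.3000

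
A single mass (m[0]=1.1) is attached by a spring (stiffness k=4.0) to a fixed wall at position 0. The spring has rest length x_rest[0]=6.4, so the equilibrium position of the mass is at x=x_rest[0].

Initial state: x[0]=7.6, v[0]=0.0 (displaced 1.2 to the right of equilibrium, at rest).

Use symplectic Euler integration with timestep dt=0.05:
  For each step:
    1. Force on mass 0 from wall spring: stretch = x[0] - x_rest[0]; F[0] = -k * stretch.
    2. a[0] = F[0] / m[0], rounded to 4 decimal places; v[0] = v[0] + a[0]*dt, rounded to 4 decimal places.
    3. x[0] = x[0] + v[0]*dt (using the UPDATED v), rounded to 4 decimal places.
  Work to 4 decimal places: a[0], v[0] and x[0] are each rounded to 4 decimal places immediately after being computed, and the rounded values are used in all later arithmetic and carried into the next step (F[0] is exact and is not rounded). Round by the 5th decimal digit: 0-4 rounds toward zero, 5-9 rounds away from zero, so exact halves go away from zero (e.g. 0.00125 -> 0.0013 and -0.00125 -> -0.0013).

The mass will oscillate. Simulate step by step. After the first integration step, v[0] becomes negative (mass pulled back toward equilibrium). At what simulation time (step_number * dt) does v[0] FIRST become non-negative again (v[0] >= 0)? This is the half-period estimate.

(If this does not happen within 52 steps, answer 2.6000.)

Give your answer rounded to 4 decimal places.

Answer: 1.6500

Derivation:
Step 0: x=[7.6000] v=[0.0000]
Step 1: x=[7.5891] v=[-0.2182]
Step 2: x=[7.5674] v=[-0.4344]
Step 3: x=[7.5351] v=[-0.6467]
Step 4: x=[7.4924] v=[-0.8531]
Step 5: x=[7.4398] v=[-1.0517]
Step 6: x=[7.3778] v=[-1.2408]
Step 7: x=[7.3069] v=[-1.4186]
Step 8: x=[7.2277] v=[-1.5835]
Step 9: x=[7.1410] v=[-1.7340]
Step 10: x=[7.0476] v=[-1.8687]
Step 11: x=[6.9483] v=[-1.9864]
Step 12: x=[6.8440] v=[-2.0861]
Step 13: x=[6.7357] v=[-2.1668]
Step 14: x=[6.6243] v=[-2.2278]
Step 15: x=[6.5109] v=[-2.2686]
Step 16: x=[6.3965] v=[-2.2888]
Step 17: x=[6.2821] v=[-2.2882]
Step 18: x=[6.1688] v=[-2.2668]
Step 19: x=[6.0576] v=[-2.2248]
Step 20: x=[5.9495] v=[-2.1625]
Step 21: x=[5.8455] v=[-2.0806]
Step 22: x=[5.7465] v=[-1.9798]
Step 23: x=[5.6535] v=[-1.8610]
Step 24: x=[5.5672] v=[-1.7253]
Step 25: x=[5.4885] v=[-1.5739]
Step 26: x=[5.4181] v=[-1.4082]
Step 27: x=[5.3566] v=[-1.2297]
Step 28: x=[5.3046] v=[-1.0400]
Step 29: x=[5.2626] v=[-0.8408]
Step 30: x=[5.2309] v=[-0.6340]
Step 31: x=[5.2098] v=[-0.4214]
Step 32: x=[5.1996] v=[-0.2050]
Step 33: x=[5.2003] v=[0.0133]
First v>=0 after going negative at step 33, time=1.6500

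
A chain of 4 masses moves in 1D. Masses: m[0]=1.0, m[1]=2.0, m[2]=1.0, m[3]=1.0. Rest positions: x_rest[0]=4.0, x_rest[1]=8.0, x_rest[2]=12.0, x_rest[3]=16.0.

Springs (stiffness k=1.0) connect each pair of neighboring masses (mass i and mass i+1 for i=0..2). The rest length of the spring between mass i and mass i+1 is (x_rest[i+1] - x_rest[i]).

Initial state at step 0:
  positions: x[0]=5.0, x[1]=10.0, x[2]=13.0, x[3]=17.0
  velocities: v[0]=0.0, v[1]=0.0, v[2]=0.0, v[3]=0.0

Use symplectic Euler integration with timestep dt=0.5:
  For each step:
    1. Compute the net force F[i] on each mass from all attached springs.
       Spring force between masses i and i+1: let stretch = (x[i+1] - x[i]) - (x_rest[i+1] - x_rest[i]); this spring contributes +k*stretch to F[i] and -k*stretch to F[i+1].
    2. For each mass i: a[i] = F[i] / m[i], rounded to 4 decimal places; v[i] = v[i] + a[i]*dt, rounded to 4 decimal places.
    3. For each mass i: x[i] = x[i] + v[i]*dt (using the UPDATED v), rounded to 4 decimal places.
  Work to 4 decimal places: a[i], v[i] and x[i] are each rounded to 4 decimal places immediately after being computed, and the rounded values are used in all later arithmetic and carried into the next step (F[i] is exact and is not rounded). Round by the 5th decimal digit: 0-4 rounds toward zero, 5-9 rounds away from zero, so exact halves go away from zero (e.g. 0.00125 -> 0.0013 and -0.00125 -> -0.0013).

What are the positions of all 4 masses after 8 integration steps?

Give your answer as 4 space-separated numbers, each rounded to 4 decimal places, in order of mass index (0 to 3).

Step 0: x=[5.0000 10.0000 13.0000 17.0000] v=[0.0000 0.0000 0.0000 0.0000]
Step 1: x=[5.2500 9.7500 13.2500 17.0000] v=[0.5000 -0.5000 0.5000 0.0000]
Step 2: x=[5.6250 9.3750 13.5625 17.0625] v=[0.7500 -0.7500 0.6250 0.1250]
Step 3: x=[5.9375 9.0547 13.7032 17.2500] v=[0.6250 -0.6406 0.2813 0.3750]
Step 4: x=[6.0293 8.9258 13.5684 17.5508] v=[0.1836 -0.2578 -0.2696 0.6016]
Step 5: x=[5.8452 9.0152 13.2686 17.8560] v=[-0.3682 0.1788 -0.5997 0.6104]
Step 6: x=[5.4536 9.2401 13.0523 18.0144] v=[-0.7832 0.4497 -0.4327 0.3167]
Step 7: x=[5.0086 9.4682 13.1235 17.9322] v=[-0.8900 0.4562 0.1423 -0.1644]
Step 8: x=[4.6785 9.5958 13.4830 17.6478] v=[-0.6602 0.2551 0.7190 -0.5688]

Answer: 4.6785 9.5958 13.4830 17.6478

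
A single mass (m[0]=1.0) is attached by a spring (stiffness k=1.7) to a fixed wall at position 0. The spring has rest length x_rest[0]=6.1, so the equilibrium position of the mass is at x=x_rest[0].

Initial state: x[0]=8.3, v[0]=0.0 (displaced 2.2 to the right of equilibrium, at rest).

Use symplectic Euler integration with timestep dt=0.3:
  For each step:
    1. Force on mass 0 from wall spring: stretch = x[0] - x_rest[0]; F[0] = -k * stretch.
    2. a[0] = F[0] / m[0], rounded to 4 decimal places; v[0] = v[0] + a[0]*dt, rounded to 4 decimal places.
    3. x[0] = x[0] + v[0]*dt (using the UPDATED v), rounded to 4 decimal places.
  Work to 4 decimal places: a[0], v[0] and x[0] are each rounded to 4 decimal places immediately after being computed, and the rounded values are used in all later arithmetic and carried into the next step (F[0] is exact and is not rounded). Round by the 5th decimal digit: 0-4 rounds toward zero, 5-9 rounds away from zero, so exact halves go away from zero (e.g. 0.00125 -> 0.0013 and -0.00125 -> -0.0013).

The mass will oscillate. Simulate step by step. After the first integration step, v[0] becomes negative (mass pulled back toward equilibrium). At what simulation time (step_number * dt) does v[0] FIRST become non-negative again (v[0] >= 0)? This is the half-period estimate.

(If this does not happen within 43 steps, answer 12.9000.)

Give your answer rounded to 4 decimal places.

Step 0: x=[8.3000] v=[0.0000]
Step 1: x=[7.9634] v=[-1.1220]
Step 2: x=[7.3417] v=[-2.0723]
Step 3: x=[6.5300] v=[-2.7056]
Step 4: x=[5.6525] v=[-2.9249]
Step 5: x=[4.8435] v=[-2.6967]
Step 6: x=[4.2267] v=[-2.0559]
Step 7: x=[3.8966] v=[-1.1005]
Step 8: x=[3.9036] v=[0.0232]
First v>=0 after going negative at step 8, time=2.4000

Answer: 2.4000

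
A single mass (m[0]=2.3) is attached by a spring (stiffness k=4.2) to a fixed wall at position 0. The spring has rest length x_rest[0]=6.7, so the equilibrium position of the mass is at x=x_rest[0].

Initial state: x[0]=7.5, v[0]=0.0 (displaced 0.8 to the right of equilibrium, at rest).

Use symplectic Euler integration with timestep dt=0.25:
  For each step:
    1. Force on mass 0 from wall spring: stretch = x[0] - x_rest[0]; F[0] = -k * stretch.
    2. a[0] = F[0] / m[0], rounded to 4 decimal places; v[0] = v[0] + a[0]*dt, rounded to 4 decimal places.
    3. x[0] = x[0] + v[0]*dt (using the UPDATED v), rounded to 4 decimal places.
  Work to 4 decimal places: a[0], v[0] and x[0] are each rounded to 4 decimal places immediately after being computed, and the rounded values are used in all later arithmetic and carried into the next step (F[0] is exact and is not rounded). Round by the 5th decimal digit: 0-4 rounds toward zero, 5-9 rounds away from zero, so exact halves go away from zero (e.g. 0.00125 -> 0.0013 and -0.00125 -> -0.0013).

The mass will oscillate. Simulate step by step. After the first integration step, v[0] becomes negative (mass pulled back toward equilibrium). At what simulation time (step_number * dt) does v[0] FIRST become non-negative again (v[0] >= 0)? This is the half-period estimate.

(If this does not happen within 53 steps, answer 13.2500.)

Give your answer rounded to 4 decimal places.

Answer: 2.5000

Derivation:
Step 0: x=[7.5000] v=[0.0000]
Step 1: x=[7.4087] v=[-0.3652]
Step 2: x=[7.2365] v=[-0.6887]
Step 3: x=[7.0031] v=[-0.9336]
Step 4: x=[6.7351] v=[-1.0720]
Step 5: x=[6.4631] v=[-1.0880]
Step 6: x=[6.2181] v=[-0.9799]
Step 7: x=[6.0281] v=[-0.7599]
Step 8: x=[5.9148] v=[-0.4532]
Step 9: x=[5.8911] v=[-0.0948]
Step 10: x=[5.9597] v=[0.2745]
First v>=0 after going negative at step 10, time=2.5000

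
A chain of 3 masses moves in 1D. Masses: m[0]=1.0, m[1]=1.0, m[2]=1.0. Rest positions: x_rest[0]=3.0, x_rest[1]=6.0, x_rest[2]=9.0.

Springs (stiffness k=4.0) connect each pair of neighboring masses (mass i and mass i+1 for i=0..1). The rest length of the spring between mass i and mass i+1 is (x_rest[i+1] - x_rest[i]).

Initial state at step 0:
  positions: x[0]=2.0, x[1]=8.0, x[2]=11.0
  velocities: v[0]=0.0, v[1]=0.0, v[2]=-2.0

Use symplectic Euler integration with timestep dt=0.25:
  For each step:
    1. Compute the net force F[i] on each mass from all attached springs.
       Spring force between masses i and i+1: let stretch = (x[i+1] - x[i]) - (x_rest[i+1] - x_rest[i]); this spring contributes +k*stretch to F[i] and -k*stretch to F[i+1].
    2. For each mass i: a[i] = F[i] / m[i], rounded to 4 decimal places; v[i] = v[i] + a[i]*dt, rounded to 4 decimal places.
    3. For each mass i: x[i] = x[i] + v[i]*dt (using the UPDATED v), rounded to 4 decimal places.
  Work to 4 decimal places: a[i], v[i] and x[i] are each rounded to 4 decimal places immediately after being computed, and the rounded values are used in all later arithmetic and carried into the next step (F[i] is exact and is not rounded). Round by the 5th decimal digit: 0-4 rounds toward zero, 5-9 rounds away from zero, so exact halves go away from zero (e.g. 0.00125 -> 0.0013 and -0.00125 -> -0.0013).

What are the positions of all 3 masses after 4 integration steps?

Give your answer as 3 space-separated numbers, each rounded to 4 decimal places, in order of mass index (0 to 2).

Answer: 5.1953 5.5430 8.2617

Derivation:
Step 0: x=[2.0000 8.0000 11.0000] v=[0.0000 0.0000 -2.0000]
Step 1: x=[2.7500 7.2500 10.5000] v=[3.0000 -3.0000 -2.0000]
Step 2: x=[3.8750 6.1875 9.9375] v=[4.5000 -4.2500 -2.2500]
Step 3: x=[4.8281 5.4844 9.1875] v=[3.8125 -2.8125 -3.0000]
Step 4: x=[5.1953 5.5430 8.2617] v=[1.4688 0.2343 -3.7031]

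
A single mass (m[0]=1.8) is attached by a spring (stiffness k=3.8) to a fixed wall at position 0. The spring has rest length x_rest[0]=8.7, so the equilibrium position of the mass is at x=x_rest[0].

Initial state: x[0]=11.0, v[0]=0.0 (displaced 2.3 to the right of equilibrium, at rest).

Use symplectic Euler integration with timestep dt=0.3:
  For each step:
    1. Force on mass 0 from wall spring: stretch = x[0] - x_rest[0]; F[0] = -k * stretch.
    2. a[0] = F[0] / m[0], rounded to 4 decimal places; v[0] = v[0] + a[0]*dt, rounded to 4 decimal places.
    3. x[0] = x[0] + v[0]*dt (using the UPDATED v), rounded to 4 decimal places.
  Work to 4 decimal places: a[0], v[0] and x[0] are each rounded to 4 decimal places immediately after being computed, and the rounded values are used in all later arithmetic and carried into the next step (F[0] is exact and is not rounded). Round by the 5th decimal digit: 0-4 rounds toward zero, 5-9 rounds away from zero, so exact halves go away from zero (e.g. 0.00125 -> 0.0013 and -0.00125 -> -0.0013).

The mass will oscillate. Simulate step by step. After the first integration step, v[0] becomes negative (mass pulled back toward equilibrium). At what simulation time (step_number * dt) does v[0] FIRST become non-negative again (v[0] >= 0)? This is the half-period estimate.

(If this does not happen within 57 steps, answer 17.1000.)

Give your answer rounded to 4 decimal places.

Step 0: x=[11.0000] v=[0.0000]
Step 1: x=[10.5630] v=[-1.4567]
Step 2: x=[9.7720] v=[-2.6366]
Step 3: x=[8.7774] v=[-3.3155]
Step 4: x=[7.7681] v=[-3.3645]
Step 5: x=[6.9358] v=[-2.7743]
Step 6: x=[6.4387] v=[-1.6570]
Step 7: x=[6.3713] v=[-0.2248]
Step 8: x=[6.7463] v=[1.2500]
First v>=0 after going negative at step 8, time=2.4000

Answer: 2.4000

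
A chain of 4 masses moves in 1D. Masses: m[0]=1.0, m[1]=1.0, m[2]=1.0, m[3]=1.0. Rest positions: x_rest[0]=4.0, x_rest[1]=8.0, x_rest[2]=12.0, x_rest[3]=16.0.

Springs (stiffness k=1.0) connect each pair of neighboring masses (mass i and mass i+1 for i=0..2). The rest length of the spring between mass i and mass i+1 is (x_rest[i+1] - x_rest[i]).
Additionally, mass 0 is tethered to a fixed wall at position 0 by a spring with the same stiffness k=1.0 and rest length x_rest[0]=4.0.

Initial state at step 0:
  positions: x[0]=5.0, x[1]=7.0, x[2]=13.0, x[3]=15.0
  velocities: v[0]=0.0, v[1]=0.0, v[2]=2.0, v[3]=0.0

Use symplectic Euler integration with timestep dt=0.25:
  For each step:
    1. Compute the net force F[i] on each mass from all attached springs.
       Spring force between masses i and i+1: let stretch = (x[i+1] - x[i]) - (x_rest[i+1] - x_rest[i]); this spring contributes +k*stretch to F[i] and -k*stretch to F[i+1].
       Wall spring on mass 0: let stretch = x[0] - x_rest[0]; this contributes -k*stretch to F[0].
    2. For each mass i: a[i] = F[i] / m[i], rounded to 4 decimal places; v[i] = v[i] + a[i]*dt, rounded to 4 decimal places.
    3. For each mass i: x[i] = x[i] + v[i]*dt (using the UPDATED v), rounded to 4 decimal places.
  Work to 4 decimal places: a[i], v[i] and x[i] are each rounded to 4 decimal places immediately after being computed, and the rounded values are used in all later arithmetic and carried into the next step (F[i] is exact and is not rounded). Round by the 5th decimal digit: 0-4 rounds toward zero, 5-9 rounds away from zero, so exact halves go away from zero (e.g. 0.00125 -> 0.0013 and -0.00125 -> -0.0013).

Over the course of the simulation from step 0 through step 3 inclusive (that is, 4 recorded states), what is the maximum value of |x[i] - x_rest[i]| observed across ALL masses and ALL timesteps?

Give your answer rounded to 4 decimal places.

Answer: 1.2500

Derivation:
Step 0: x=[5.0000 7.0000 13.0000 15.0000] v=[0.0000 0.0000 2.0000 0.0000]
Step 1: x=[4.8125 7.2500 13.2500 15.1250] v=[-0.7500 1.0000 1.0000 0.5000]
Step 2: x=[4.4766 7.7227 13.2422 15.3828] v=[-1.3438 1.8906 -0.0313 1.0313]
Step 3: x=[4.0638 8.3375 13.0232 15.7569] v=[-1.6514 2.4590 -0.8760 1.4962]
Max displacement = 1.2500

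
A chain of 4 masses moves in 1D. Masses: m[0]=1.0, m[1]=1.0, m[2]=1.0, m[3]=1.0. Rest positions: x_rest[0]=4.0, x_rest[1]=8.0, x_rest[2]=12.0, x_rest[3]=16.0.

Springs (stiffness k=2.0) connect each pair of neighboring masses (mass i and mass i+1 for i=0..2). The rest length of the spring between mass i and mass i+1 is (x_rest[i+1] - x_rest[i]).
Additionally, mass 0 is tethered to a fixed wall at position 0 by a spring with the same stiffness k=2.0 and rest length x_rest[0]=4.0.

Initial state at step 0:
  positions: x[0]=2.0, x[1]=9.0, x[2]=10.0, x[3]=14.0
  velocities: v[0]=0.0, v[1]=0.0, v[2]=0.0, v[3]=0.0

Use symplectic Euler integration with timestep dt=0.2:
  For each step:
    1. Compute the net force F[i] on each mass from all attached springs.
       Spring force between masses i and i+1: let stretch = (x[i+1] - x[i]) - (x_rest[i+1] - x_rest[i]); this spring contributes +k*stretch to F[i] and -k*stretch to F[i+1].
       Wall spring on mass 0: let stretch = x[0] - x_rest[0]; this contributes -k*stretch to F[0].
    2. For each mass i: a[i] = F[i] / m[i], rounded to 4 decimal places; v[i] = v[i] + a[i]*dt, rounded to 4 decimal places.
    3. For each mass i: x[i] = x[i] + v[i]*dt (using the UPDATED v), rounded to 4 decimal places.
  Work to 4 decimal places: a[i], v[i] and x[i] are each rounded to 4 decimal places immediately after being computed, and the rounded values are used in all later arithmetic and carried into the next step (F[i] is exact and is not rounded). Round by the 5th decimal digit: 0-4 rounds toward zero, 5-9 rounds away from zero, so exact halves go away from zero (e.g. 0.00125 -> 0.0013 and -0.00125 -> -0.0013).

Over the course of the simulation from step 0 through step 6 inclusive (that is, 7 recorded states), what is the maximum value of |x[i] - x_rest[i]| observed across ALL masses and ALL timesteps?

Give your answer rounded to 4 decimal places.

Step 0: x=[2.0000 9.0000 10.0000 14.0000] v=[0.0000 0.0000 0.0000 0.0000]
Step 1: x=[2.4000 8.5200 10.2400 14.0000] v=[2.0000 -2.4000 1.2000 0.0000]
Step 2: x=[3.0976 7.6880 10.6432 14.0192] v=[3.4880 -4.1600 2.0160 0.0960]
Step 3: x=[3.9146 6.7252 11.0801 14.0883] v=[4.0851 -4.8141 2.1843 0.3456]
Step 4: x=[4.6433 5.8859 11.4092 14.2368] v=[3.6435 -4.1964 1.6456 0.7423]
Step 5: x=[5.0999 5.3891 11.5227 14.4791] v=[2.2832 -2.4841 0.5673 1.2113]
Step 6: x=[5.1717 5.3598 11.3820 14.8048] v=[0.3589 -0.1463 -0.7036 1.6287]
Max displacement = 2.6402

Answer: 2.6402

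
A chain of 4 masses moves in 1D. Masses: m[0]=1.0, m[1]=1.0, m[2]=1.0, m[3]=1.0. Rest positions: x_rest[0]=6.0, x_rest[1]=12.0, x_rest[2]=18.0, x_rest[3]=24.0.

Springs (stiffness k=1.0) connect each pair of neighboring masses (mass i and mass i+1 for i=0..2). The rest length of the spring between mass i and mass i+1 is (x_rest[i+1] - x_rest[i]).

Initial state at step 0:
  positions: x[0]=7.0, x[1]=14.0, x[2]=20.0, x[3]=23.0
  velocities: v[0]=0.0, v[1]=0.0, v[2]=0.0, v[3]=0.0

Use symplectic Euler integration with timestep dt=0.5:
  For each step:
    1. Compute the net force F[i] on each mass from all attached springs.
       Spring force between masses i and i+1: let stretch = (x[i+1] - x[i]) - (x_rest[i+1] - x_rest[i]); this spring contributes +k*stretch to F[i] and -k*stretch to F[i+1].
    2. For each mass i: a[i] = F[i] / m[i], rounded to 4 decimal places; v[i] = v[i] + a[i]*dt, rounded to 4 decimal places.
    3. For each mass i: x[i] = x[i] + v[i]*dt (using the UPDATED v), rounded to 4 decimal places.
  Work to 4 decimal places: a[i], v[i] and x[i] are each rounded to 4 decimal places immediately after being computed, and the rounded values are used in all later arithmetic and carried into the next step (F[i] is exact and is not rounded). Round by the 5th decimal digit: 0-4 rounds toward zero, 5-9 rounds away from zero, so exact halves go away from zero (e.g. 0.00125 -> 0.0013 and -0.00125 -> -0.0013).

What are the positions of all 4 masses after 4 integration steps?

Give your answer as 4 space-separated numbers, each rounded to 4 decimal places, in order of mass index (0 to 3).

Step 0: x=[7.0000 14.0000 20.0000 23.0000] v=[0.0000 0.0000 0.0000 0.0000]
Step 1: x=[7.2500 13.7500 19.2500 23.7500] v=[0.5000 -0.5000 -1.5000 1.5000]
Step 2: x=[7.6250 13.2500 18.2500 24.8750] v=[0.7500 -1.0000 -2.0000 2.2500]
Step 3: x=[7.9063 12.5938 17.6563 25.8438] v=[0.5625 -1.3125 -1.1875 1.9375]
Step 4: x=[7.8594 12.0313 17.8438 26.2657] v=[-0.0938 -1.1250 0.3750 0.8438]

Answer: 7.8594 12.0313 17.8438 26.2657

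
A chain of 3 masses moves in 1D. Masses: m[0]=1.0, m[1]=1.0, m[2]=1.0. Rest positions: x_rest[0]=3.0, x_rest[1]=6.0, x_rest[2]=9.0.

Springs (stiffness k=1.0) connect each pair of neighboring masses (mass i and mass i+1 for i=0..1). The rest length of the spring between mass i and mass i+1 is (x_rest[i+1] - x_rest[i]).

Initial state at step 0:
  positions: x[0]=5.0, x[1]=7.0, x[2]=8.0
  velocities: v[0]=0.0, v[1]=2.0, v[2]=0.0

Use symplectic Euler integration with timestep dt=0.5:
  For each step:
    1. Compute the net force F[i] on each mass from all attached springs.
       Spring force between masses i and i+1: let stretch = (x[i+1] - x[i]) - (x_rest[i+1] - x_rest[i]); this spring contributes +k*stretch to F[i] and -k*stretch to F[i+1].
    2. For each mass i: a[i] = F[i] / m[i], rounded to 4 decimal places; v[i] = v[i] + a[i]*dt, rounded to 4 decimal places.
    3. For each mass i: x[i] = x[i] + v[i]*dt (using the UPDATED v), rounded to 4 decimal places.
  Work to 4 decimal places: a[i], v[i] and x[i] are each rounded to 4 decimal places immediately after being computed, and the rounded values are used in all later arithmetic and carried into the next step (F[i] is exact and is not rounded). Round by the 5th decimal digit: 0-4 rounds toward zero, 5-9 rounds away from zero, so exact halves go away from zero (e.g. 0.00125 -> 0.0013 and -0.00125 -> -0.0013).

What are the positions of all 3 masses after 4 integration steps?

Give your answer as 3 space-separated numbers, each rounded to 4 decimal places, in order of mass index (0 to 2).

Answer: 4.2969 7.4024 12.3009

Derivation:
Step 0: x=[5.0000 7.0000 8.0000] v=[0.0000 2.0000 0.0000]
Step 1: x=[4.7500 7.7500 8.5000] v=[-0.5000 1.5000 1.0000]
Step 2: x=[4.5000 7.9375 9.5625] v=[-0.5000 0.3750 2.1250]
Step 3: x=[4.3594 7.6719 10.9688] v=[-0.2813 -0.5313 2.8125]
Step 4: x=[4.2969 7.4024 12.3009] v=[-0.1251 -0.5391 2.6641]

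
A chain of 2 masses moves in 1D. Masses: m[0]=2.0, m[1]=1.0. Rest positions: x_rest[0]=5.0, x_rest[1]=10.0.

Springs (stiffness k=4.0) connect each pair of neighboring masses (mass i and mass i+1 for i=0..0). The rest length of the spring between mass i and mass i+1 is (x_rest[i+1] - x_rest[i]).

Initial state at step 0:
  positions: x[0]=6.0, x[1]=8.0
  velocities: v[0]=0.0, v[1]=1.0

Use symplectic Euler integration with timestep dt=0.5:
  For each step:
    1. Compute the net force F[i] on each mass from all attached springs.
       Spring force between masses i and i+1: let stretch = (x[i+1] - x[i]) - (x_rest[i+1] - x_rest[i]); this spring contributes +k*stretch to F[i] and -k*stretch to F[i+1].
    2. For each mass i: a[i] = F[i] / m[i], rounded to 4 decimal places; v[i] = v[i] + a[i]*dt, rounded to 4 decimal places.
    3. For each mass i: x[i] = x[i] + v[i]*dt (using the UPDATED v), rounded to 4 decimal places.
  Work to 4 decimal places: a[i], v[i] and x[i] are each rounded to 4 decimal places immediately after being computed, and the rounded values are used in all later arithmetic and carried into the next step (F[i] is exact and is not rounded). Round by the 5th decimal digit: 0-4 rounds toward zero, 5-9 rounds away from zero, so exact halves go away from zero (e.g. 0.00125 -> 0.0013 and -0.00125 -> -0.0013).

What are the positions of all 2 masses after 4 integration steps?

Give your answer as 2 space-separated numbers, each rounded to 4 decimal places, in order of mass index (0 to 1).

Answer: 7.0000 8.0000

Derivation:
Step 0: x=[6.0000 8.0000] v=[0.0000 1.0000]
Step 1: x=[4.5000 11.5000] v=[-3.0000 7.0000]
Step 2: x=[4.0000 13.0000] v=[-1.0000 3.0000]
Step 3: x=[5.5000 10.5000] v=[3.0000 -5.0000]
Step 4: x=[7.0000 8.0000] v=[3.0000 -5.0000]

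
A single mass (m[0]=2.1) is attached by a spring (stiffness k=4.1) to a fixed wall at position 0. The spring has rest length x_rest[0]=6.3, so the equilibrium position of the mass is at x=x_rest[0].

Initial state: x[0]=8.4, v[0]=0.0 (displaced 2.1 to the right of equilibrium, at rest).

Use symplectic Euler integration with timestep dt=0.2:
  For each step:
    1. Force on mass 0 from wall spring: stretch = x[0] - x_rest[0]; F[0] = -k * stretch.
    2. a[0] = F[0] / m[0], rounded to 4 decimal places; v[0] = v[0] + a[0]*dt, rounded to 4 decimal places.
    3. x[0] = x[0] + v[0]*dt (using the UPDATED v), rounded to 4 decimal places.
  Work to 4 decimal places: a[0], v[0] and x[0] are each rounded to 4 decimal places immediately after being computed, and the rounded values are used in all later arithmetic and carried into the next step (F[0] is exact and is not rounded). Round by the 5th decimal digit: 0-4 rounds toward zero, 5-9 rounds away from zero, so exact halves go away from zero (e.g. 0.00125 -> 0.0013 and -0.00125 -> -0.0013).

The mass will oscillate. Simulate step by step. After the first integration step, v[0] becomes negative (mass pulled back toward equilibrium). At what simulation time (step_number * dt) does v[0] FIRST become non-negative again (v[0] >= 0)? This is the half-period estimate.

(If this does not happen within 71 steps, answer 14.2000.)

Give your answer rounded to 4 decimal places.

Answer: 2.4000

Derivation:
Step 0: x=[8.4000] v=[0.0000]
Step 1: x=[8.2360] v=[-0.8200]
Step 2: x=[7.9208] v=[-1.5760]
Step 3: x=[7.4790] v=[-2.2089]
Step 4: x=[6.9451] v=[-2.6693]
Step 5: x=[6.3609] v=[-2.9212]
Step 6: x=[5.7719] v=[-2.9450]
Step 7: x=[5.2241] v=[-2.7388]
Step 8: x=[4.7604] v=[-2.3187]
Step 9: x=[4.4169] v=[-1.7175]
Step 10: x=[4.2205] v=[-0.9822]
Step 11: x=[4.1865] v=[-0.1702]
Step 12: x=[4.3175] v=[0.6551]
First v>=0 after going negative at step 12, time=2.4000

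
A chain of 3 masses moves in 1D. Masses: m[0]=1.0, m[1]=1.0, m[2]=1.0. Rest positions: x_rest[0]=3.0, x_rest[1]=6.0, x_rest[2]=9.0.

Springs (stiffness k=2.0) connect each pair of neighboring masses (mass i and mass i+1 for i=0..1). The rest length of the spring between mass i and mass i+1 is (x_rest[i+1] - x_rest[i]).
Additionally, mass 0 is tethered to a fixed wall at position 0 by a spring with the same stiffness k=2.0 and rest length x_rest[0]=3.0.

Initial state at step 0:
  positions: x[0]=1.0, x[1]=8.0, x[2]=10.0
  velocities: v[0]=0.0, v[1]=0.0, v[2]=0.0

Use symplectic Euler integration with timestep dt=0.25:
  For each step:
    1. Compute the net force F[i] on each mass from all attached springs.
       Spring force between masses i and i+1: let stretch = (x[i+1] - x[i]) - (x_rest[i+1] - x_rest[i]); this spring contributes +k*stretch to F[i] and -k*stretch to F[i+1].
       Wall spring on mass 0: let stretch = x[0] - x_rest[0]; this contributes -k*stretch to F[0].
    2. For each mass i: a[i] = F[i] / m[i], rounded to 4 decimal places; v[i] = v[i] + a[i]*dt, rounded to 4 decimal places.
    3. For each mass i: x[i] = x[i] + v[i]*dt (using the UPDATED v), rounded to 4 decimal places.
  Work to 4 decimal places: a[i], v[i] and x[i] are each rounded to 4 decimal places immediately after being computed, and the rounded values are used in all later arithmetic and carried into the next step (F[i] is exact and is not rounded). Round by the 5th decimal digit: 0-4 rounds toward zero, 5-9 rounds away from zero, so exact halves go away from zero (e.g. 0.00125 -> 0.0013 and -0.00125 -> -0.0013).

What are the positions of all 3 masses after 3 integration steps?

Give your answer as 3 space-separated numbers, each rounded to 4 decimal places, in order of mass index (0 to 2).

Step 0: x=[1.0000 8.0000 10.0000] v=[0.0000 0.0000 0.0000]
Step 1: x=[1.7500 7.3750 10.1250] v=[3.0000 -2.5000 0.5000]
Step 2: x=[2.9844 6.3906 10.2813] v=[4.9375 -3.9375 0.6250]
Step 3: x=[4.2715 5.4668 10.3262] v=[5.1484 -3.6953 0.1797]

Answer: 4.2715 5.4668 10.3262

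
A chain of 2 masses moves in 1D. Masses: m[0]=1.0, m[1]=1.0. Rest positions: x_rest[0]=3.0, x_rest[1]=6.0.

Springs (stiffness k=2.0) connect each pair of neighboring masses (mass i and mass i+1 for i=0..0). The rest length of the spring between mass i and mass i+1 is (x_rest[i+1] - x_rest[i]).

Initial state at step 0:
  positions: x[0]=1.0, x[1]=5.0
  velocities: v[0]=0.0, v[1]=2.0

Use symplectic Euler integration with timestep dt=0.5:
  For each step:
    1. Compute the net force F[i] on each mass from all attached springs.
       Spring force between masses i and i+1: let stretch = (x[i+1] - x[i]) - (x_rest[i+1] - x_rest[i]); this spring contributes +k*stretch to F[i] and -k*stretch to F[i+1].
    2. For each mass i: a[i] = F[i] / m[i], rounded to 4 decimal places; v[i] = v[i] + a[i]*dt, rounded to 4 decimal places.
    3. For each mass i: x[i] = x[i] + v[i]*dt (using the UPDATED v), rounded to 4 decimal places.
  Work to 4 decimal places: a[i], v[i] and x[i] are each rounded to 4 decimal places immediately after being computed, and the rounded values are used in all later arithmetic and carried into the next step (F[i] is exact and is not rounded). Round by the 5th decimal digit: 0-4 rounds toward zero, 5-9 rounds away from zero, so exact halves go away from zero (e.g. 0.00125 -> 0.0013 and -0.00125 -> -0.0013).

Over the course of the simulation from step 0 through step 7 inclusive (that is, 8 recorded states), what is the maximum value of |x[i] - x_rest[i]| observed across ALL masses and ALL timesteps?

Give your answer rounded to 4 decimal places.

Step 0: x=[1.0000 5.0000] v=[0.0000 2.0000]
Step 1: x=[1.5000 5.5000] v=[1.0000 1.0000]
Step 2: x=[2.5000 5.5000] v=[2.0000 0.0000]
Step 3: x=[3.5000 5.5000] v=[2.0000 0.0000]
Step 4: x=[4.0000 6.0000] v=[1.0000 1.0000]
Step 5: x=[4.0000 7.0000] v=[0.0000 2.0000]
Step 6: x=[4.0000 8.0000] v=[0.0000 2.0000]
Step 7: x=[4.5000 8.5000] v=[1.0000 1.0000]
Max displacement = 2.5000

Answer: 2.5000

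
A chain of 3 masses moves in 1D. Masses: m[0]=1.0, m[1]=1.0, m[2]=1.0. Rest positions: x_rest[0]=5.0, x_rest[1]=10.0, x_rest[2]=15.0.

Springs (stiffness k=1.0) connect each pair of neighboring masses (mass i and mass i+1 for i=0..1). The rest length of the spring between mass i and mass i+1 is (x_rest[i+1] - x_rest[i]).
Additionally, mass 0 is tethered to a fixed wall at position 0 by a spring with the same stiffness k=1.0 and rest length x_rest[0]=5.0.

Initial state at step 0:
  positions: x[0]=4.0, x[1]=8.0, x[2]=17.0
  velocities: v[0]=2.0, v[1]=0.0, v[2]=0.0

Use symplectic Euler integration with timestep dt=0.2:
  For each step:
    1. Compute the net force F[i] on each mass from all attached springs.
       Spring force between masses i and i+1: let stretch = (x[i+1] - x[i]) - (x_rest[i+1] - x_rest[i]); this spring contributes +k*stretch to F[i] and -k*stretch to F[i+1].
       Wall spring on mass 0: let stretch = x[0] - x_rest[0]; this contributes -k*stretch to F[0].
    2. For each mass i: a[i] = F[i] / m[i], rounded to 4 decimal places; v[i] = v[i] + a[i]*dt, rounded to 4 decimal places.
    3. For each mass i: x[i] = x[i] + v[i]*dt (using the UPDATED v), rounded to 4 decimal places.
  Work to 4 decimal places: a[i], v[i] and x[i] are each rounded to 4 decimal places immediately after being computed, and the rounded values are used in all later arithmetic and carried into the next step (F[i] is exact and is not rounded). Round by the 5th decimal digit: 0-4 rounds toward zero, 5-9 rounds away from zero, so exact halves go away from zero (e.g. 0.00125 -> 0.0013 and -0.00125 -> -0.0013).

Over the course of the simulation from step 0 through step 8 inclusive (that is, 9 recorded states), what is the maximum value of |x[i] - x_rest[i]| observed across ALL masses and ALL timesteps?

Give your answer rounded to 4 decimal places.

Step 0: x=[4.0000 8.0000 17.0000] v=[2.0000 0.0000 0.0000]
Step 1: x=[4.4000 8.2000 16.8400] v=[2.0000 1.0000 -0.8000]
Step 2: x=[4.7760 8.5936 16.5344] v=[1.8800 1.9680 -1.5280]
Step 3: x=[5.1137 9.1521 16.1112] v=[1.6883 2.7926 -2.1162]
Step 4: x=[5.4083 9.8274 15.6096] v=[1.4732 3.3767 -2.5080]
Step 5: x=[5.6634 10.5573 15.0767] v=[1.2754 3.6493 -2.6644]
Step 6: x=[5.8877 11.2722 14.5630] v=[1.1215 3.5744 -2.5683]
Step 7: x=[6.0919 11.9033 14.1177] v=[1.0209 3.1557 -2.2265]
Step 8: x=[6.2849 12.3906 13.7838] v=[0.9648 2.4363 -1.6694]
Max displacement = 2.3906

Answer: 2.3906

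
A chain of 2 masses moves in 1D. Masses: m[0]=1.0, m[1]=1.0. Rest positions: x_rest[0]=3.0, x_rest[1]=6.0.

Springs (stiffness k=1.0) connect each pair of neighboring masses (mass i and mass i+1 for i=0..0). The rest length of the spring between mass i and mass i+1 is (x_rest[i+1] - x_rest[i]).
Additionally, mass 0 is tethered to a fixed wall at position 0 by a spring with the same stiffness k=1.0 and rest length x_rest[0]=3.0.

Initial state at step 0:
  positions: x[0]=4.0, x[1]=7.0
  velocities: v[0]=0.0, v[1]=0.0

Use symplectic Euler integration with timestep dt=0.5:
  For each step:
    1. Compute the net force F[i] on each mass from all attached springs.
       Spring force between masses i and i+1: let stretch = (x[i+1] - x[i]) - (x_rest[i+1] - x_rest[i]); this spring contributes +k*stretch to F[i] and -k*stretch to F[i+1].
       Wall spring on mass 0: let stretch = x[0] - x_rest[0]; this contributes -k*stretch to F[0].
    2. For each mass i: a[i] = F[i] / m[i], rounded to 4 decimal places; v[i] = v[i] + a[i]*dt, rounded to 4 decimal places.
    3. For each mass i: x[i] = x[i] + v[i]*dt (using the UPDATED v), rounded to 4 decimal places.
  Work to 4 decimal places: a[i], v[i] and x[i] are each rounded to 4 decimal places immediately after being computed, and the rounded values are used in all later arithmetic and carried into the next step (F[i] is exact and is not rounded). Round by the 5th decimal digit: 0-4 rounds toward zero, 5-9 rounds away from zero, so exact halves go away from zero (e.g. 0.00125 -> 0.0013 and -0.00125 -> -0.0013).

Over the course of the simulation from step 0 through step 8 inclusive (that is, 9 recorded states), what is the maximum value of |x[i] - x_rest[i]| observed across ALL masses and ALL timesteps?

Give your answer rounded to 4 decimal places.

Answer: 1.1683

Derivation:
Step 0: x=[4.0000 7.0000] v=[0.0000 0.0000]
Step 1: x=[3.7500 7.0000] v=[-0.5000 0.0000]
Step 2: x=[3.3750 6.9375] v=[-0.7500 -0.1250]
Step 3: x=[3.0469 6.7344] v=[-0.6563 -0.4063]
Step 4: x=[2.8789 6.3594] v=[-0.3360 -0.7501]
Step 5: x=[2.8613 5.8642] v=[-0.0352 -0.9904]
Step 6: x=[2.8791 5.3683] v=[0.0356 -0.9919]
Step 7: x=[2.7994 5.0001] v=[-0.1594 -0.7365]
Step 8: x=[2.5700 4.8317] v=[-0.4588 -0.3369]
Max displacement = 1.1683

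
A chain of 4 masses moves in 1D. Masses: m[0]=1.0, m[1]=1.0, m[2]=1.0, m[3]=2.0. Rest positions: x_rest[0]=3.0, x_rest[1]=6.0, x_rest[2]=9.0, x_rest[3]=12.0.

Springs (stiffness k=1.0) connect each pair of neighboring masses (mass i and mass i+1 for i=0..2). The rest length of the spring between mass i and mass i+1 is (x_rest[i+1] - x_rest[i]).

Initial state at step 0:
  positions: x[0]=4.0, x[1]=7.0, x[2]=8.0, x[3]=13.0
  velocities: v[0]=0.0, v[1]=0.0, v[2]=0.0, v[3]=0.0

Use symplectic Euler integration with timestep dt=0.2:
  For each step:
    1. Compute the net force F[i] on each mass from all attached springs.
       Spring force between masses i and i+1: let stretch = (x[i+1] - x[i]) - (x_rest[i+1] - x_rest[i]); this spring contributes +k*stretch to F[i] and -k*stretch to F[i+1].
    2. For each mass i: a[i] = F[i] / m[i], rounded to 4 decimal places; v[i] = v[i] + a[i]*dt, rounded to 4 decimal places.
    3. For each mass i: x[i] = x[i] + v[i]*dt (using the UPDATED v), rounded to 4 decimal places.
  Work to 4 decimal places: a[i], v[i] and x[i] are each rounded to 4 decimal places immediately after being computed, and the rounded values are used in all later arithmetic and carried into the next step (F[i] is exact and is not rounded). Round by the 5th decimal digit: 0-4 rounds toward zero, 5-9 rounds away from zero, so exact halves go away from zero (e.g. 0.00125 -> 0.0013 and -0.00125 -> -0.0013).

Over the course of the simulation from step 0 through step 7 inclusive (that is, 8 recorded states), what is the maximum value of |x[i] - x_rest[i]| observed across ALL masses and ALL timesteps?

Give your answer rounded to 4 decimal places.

Answer: 1.6587

Derivation:
Step 0: x=[4.0000 7.0000 8.0000 13.0000] v=[0.0000 0.0000 0.0000 0.0000]
Step 1: x=[4.0000 6.9200 8.1600 12.9600] v=[0.0000 -0.4000 0.8000 -0.2000]
Step 2: x=[3.9968 6.7728 8.4624 12.8840] v=[-0.0160 -0.7360 1.5120 -0.3800]
Step 3: x=[3.9846 6.5821 8.8741 12.7796] v=[-0.0608 -0.9533 2.0584 -0.5222]
Step 4: x=[3.9563 6.3792 9.3503 12.6570] v=[-0.1413 -1.0144 2.3811 -0.6128]
Step 5: x=[3.9050 6.1982 9.8399 12.5283] v=[-0.2567 -0.9048 2.4482 -0.6435]
Step 6: x=[3.8254 6.0712 10.2914 12.4058] v=[-0.3981 -0.6351 2.2575 -0.6123]
Step 7: x=[3.7156 6.0232 10.6587 12.3011] v=[-0.5489 -0.2402 1.8363 -0.5237]
Max displacement = 1.6587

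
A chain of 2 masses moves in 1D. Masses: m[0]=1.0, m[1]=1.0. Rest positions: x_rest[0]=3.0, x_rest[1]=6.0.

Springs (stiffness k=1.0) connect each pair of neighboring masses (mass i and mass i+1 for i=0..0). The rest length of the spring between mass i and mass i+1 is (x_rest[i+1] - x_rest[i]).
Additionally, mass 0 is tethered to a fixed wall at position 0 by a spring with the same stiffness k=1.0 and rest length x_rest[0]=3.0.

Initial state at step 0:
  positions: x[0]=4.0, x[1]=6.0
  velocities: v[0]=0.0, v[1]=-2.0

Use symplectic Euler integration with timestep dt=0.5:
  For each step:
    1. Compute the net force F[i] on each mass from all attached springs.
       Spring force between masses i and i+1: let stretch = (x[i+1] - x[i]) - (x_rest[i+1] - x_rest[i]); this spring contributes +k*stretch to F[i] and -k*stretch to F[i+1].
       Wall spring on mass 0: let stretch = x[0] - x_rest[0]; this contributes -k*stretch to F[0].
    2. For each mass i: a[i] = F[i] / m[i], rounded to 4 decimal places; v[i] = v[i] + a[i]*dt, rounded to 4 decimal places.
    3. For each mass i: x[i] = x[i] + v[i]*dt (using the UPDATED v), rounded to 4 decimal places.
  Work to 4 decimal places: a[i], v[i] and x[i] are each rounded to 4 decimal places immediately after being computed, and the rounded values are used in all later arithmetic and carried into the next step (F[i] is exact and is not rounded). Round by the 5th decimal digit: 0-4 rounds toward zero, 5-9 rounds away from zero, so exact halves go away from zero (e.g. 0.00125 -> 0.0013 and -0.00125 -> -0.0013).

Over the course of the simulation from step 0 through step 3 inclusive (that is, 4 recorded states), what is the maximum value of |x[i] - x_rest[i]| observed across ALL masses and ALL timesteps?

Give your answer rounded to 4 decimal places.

Step 0: x=[4.0000 6.0000] v=[0.0000 -2.0000]
Step 1: x=[3.5000 5.2500] v=[-1.0000 -1.5000]
Step 2: x=[2.5625 4.8125] v=[-1.8750 -0.8750]
Step 3: x=[1.5469 4.5625] v=[-2.0313 -0.5000]
Max displacement = 1.4531

Answer: 1.4531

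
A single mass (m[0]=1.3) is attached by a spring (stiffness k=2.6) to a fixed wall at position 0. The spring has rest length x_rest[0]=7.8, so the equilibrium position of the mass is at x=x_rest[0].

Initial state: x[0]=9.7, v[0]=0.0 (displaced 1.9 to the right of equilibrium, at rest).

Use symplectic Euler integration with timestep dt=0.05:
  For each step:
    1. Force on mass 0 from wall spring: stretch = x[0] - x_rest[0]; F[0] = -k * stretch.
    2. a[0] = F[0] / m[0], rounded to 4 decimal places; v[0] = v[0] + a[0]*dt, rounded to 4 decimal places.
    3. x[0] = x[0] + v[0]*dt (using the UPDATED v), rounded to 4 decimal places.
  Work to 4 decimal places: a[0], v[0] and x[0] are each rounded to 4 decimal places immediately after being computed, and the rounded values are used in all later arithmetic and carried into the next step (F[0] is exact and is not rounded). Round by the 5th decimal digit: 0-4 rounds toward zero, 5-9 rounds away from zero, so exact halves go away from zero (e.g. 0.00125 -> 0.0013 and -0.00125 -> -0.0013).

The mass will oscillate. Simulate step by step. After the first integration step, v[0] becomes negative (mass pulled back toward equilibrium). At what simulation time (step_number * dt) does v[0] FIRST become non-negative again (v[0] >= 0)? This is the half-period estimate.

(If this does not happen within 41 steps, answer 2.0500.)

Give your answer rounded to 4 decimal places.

Step 0: x=[9.7000] v=[0.0000]
Step 1: x=[9.6905] v=[-0.1900]
Step 2: x=[9.6715] v=[-0.3791]
Step 3: x=[9.6432] v=[-0.5663]
Step 4: x=[9.6057] v=[-0.7506]
Step 5: x=[9.5591] v=[-0.9312]
Step 6: x=[9.5037] v=[-1.1071]
Step 7: x=[9.4398] v=[-1.2775]
Step 8: x=[9.3677] v=[-1.4415]
Step 9: x=[9.2878] v=[-1.5983]
Step 10: x=[9.2004] v=[-1.7471]
Step 11: x=[9.1060] v=[-1.8871]
Step 12: x=[9.0051] v=[-2.0177]
Step 13: x=[8.8982] v=[-2.1382]
Step 14: x=[8.7858] v=[-2.2480]
Step 15: x=[8.6685] v=[-2.3466]
Step 16: x=[8.5468] v=[-2.4335]
Step 17: x=[8.4214] v=[-2.5082]
Step 18: x=[8.2929] v=[-2.5703]
Step 19: x=[8.1619] v=[-2.6196]
Step 20: x=[8.0291] v=[-2.6558]
Step 21: x=[7.8952] v=[-2.6787]
Step 22: x=[7.7608] v=[-2.6882]
Step 23: x=[7.6266] v=[-2.6843]
Step 24: x=[7.4933] v=[-2.6670]
Step 25: x=[7.3615] v=[-2.6363]
Step 26: x=[7.2319] v=[-2.5925]
Step 27: x=[7.1051] v=[-2.5357]
Step 28: x=[6.9818] v=[-2.4662]
Step 29: x=[6.8626] v=[-2.3844]
Step 30: x=[6.7481] v=[-2.2907]
Step 31: x=[6.6388] v=[-2.1855]
Step 32: x=[6.5353] v=[-2.0694]
Step 33: x=[6.4382] v=[-1.9429]
Step 34: x=[6.3479] v=[-1.8067]
Step 35: x=[6.2648] v=[-1.6615]
Step 36: x=[6.1894] v=[-1.5080]
Step 37: x=[6.1221] v=[-1.3469]
Step 38: x=[6.0631] v=[-1.1791]
Step 39: x=[6.0128] v=[-1.0054]
Step 40: x=[5.9715] v=[-0.8267]
Step 41: x=[5.9393] v=[-0.6439]
v[0] did not become non-negative within 41 steps; using fallback time=2.0500

Answer: 2.0500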